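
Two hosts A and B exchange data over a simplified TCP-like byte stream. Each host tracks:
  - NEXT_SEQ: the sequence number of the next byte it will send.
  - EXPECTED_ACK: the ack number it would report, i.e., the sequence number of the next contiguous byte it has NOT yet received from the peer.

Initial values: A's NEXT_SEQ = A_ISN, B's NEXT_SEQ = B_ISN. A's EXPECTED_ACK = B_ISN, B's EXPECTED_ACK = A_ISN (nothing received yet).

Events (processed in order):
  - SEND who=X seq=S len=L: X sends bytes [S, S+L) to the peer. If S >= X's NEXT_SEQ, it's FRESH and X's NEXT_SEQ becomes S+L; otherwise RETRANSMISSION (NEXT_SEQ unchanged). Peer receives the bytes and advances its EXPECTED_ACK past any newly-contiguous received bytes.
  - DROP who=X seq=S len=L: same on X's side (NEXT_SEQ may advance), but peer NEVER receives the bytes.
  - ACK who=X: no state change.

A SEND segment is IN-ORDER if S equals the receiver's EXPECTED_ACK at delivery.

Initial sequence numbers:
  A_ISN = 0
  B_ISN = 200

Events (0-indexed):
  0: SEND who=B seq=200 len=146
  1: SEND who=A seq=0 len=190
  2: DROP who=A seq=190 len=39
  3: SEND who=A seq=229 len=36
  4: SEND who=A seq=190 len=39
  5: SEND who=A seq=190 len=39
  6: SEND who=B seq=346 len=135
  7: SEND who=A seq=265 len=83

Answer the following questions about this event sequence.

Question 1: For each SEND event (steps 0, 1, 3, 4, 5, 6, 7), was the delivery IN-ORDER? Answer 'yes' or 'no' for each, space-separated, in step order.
Answer: yes yes no yes no yes yes

Derivation:
Step 0: SEND seq=200 -> in-order
Step 1: SEND seq=0 -> in-order
Step 3: SEND seq=229 -> out-of-order
Step 4: SEND seq=190 -> in-order
Step 5: SEND seq=190 -> out-of-order
Step 6: SEND seq=346 -> in-order
Step 7: SEND seq=265 -> in-order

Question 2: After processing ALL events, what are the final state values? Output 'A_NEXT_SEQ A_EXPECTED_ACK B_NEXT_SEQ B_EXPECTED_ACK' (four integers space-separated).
After event 0: A_seq=0 A_ack=346 B_seq=346 B_ack=0
After event 1: A_seq=190 A_ack=346 B_seq=346 B_ack=190
After event 2: A_seq=229 A_ack=346 B_seq=346 B_ack=190
After event 3: A_seq=265 A_ack=346 B_seq=346 B_ack=190
After event 4: A_seq=265 A_ack=346 B_seq=346 B_ack=265
After event 5: A_seq=265 A_ack=346 B_seq=346 B_ack=265
After event 6: A_seq=265 A_ack=481 B_seq=481 B_ack=265
After event 7: A_seq=348 A_ack=481 B_seq=481 B_ack=348

Answer: 348 481 481 348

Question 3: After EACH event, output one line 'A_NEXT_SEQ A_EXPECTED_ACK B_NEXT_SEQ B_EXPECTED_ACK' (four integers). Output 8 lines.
0 346 346 0
190 346 346 190
229 346 346 190
265 346 346 190
265 346 346 265
265 346 346 265
265 481 481 265
348 481 481 348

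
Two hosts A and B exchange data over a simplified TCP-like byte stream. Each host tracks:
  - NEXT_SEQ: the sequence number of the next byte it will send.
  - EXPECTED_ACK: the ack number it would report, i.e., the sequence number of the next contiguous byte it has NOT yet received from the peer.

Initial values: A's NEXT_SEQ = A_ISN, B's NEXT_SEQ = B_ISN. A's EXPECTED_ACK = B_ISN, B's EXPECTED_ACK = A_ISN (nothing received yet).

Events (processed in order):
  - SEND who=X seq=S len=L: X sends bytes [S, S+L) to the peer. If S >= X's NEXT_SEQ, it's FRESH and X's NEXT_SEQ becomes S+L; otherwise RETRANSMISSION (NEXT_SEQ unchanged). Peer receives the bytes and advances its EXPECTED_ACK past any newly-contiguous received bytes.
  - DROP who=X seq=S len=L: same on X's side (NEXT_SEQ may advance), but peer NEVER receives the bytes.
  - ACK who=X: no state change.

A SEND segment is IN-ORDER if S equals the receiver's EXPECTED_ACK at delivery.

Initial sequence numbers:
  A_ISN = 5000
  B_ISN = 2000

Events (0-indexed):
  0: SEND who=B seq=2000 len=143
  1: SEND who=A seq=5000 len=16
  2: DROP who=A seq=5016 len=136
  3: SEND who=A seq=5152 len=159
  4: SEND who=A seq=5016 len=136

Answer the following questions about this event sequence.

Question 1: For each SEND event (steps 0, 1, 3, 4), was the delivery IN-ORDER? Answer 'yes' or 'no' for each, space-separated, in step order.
Step 0: SEND seq=2000 -> in-order
Step 1: SEND seq=5000 -> in-order
Step 3: SEND seq=5152 -> out-of-order
Step 4: SEND seq=5016 -> in-order

Answer: yes yes no yes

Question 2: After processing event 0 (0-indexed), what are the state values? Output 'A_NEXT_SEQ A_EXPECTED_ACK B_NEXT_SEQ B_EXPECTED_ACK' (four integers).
After event 0: A_seq=5000 A_ack=2143 B_seq=2143 B_ack=5000

5000 2143 2143 5000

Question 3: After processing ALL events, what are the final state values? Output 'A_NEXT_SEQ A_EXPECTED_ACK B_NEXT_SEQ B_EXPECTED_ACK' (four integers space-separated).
After event 0: A_seq=5000 A_ack=2143 B_seq=2143 B_ack=5000
After event 1: A_seq=5016 A_ack=2143 B_seq=2143 B_ack=5016
After event 2: A_seq=5152 A_ack=2143 B_seq=2143 B_ack=5016
After event 3: A_seq=5311 A_ack=2143 B_seq=2143 B_ack=5016
After event 4: A_seq=5311 A_ack=2143 B_seq=2143 B_ack=5311

Answer: 5311 2143 2143 5311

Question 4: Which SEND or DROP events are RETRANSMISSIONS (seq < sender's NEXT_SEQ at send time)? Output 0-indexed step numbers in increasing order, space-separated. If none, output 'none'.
Answer: 4

Derivation:
Step 0: SEND seq=2000 -> fresh
Step 1: SEND seq=5000 -> fresh
Step 2: DROP seq=5016 -> fresh
Step 3: SEND seq=5152 -> fresh
Step 4: SEND seq=5016 -> retransmit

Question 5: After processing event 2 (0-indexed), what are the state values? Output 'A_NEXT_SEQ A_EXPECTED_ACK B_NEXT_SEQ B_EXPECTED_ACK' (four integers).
After event 0: A_seq=5000 A_ack=2143 B_seq=2143 B_ack=5000
After event 1: A_seq=5016 A_ack=2143 B_seq=2143 B_ack=5016
After event 2: A_seq=5152 A_ack=2143 B_seq=2143 B_ack=5016

5152 2143 2143 5016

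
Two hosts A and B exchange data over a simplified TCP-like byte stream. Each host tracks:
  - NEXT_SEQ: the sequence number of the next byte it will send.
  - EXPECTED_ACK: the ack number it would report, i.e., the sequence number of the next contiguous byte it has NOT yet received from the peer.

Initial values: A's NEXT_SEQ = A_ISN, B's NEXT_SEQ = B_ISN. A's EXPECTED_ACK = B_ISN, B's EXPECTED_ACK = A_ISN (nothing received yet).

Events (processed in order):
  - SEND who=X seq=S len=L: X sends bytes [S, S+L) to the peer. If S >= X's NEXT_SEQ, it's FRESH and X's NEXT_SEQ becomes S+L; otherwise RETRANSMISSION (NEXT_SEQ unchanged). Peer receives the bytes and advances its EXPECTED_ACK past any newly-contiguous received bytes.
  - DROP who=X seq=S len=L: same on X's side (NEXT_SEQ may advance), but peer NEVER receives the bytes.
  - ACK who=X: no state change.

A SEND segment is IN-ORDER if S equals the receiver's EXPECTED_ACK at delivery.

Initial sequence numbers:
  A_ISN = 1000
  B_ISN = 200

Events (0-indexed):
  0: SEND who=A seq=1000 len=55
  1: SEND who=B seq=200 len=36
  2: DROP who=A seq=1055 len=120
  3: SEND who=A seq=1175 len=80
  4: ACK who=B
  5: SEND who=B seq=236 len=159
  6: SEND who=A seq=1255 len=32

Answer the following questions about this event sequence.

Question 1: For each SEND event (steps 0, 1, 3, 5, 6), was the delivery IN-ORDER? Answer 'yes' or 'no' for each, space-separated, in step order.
Step 0: SEND seq=1000 -> in-order
Step 1: SEND seq=200 -> in-order
Step 3: SEND seq=1175 -> out-of-order
Step 5: SEND seq=236 -> in-order
Step 6: SEND seq=1255 -> out-of-order

Answer: yes yes no yes no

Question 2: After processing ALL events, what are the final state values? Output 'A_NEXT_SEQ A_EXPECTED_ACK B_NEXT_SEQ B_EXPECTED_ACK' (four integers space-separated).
Answer: 1287 395 395 1055

Derivation:
After event 0: A_seq=1055 A_ack=200 B_seq=200 B_ack=1055
After event 1: A_seq=1055 A_ack=236 B_seq=236 B_ack=1055
After event 2: A_seq=1175 A_ack=236 B_seq=236 B_ack=1055
After event 3: A_seq=1255 A_ack=236 B_seq=236 B_ack=1055
After event 4: A_seq=1255 A_ack=236 B_seq=236 B_ack=1055
After event 5: A_seq=1255 A_ack=395 B_seq=395 B_ack=1055
After event 6: A_seq=1287 A_ack=395 B_seq=395 B_ack=1055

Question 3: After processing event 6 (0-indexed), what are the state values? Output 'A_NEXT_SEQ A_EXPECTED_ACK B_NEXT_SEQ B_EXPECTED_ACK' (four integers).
After event 0: A_seq=1055 A_ack=200 B_seq=200 B_ack=1055
After event 1: A_seq=1055 A_ack=236 B_seq=236 B_ack=1055
After event 2: A_seq=1175 A_ack=236 B_seq=236 B_ack=1055
After event 3: A_seq=1255 A_ack=236 B_seq=236 B_ack=1055
After event 4: A_seq=1255 A_ack=236 B_seq=236 B_ack=1055
After event 5: A_seq=1255 A_ack=395 B_seq=395 B_ack=1055
After event 6: A_seq=1287 A_ack=395 B_seq=395 B_ack=1055

1287 395 395 1055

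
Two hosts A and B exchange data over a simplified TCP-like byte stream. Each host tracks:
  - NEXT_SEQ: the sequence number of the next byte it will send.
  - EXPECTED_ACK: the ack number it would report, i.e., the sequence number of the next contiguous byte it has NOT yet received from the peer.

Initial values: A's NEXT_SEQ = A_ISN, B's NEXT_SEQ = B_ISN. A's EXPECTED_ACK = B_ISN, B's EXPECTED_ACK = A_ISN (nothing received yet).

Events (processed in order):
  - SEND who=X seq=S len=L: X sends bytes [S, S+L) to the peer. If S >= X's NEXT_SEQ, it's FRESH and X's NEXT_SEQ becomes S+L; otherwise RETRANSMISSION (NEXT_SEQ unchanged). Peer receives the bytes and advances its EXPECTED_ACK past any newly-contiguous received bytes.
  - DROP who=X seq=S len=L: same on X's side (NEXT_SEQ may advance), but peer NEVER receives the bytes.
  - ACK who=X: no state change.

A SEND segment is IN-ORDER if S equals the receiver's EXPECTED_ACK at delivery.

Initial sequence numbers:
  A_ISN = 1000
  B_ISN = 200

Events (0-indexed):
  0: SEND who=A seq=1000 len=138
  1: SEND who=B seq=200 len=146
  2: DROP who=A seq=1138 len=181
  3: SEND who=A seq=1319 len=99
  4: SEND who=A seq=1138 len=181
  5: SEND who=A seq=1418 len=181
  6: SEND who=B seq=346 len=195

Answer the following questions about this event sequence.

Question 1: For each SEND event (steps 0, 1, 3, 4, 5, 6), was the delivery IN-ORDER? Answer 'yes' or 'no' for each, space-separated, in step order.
Answer: yes yes no yes yes yes

Derivation:
Step 0: SEND seq=1000 -> in-order
Step 1: SEND seq=200 -> in-order
Step 3: SEND seq=1319 -> out-of-order
Step 4: SEND seq=1138 -> in-order
Step 5: SEND seq=1418 -> in-order
Step 6: SEND seq=346 -> in-order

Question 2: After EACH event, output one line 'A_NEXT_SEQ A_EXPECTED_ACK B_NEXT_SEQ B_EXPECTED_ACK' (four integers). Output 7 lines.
1138 200 200 1138
1138 346 346 1138
1319 346 346 1138
1418 346 346 1138
1418 346 346 1418
1599 346 346 1599
1599 541 541 1599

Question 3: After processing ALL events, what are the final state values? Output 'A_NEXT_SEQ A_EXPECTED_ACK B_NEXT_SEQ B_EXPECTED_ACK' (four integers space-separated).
After event 0: A_seq=1138 A_ack=200 B_seq=200 B_ack=1138
After event 1: A_seq=1138 A_ack=346 B_seq=346 B_ack=1138
After event 2: A_seq=1319 A_ack=346 B_seq=346 B_ack=1138
After event 3: A_seq=1418 A_ack=346 B_seq=346 B_ack=1138
After event 4: A_seq=1418 A_ack=346 B_seq=346 B_ack=1418
After event 5: A_seq=1599 A_ack=346 B_seq=346 B_ack=1599
After event 6: A_seq=1599 A_ack=541 B_seq=541 B_ack=1599

Answer: 1599 541 541 1599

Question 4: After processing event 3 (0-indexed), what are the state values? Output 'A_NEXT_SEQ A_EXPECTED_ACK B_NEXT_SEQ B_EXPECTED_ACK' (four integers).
After event 0: A_seq=1138 A_ack=200 B_seq=200 B_ack=1138
After event 1: A_seq=1138 A_ack=346 B_seq=346 B_ack=1138
After event 2: A_seq=1319 A_ack=346 B_seq=346 B_ack=1138
After event 3: A_seq=1418 A_ack=346 B_seq=346 B_ack=1138

1418 346 346 1138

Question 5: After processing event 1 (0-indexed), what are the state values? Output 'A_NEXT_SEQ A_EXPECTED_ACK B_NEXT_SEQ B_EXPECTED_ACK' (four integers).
After event 0: A_seq=1138 A_ack=200 B_seq=200 B_ack=1138
After event 1: A_seq=1138 A_ack=346 B_seq=346 B_ack=1138

1138 346 346 1138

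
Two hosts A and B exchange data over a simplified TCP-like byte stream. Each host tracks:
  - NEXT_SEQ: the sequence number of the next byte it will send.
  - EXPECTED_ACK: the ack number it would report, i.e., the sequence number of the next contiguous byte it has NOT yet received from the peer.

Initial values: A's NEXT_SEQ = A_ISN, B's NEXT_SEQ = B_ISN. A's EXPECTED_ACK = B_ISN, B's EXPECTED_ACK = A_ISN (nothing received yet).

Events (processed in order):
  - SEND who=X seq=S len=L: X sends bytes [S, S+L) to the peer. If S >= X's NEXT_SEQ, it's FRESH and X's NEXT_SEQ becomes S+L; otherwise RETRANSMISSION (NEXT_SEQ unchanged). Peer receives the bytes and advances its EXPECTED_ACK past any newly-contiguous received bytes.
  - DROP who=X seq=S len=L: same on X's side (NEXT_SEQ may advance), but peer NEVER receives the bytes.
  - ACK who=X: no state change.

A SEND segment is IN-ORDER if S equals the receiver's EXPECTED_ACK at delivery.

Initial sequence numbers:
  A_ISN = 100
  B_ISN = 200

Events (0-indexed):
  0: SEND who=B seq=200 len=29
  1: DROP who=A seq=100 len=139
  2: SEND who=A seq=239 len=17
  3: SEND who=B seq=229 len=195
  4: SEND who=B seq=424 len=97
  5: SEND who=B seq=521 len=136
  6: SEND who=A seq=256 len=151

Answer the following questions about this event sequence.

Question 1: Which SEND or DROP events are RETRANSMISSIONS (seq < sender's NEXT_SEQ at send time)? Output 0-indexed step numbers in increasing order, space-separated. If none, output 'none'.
Step 0: SEND seq=200 -> fresh
Step 1: DROP seq=100 -> fresh
Step 2: SEND seq=239 -> fresh
Step 3: SEND seq=229 -> fresh
Step 4: SEND seq=424 -> fresh
Step 5: SEND seq=521 -> fresh
Step 6: SEND seq=256 -> fresh

Answer: none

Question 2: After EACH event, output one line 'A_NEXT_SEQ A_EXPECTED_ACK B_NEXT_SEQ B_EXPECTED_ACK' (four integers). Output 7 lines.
100 229 229 100
239 229 229 100
256 229 229 100
256 424 424 100
256 521 521 100
256 657 657 100
407 657 657 100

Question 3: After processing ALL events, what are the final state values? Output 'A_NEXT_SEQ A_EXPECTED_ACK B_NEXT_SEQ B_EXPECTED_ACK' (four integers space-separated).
After event 0: A_seq=100 A_ack=229 B_seq=229 B_ack=100
After event 1: A_seq=239 A_ack=229 B_seq=229 B_ack=100
After event 2: A_seq=256 A_ack=229 B_seq=229 B_ack=100
After event 3: A_seq=256 A_ack=424 B_seq=424 B_ack=100
After event 4: A_seq=256 A_ack=521 B_seq=521 B_ack=100
After event 5: A_seq=256 A_ack=657 B_seq=657 B_ack=100
After event 6: A_seq=407 A_ack=657 B_seq=657 B_ack=100

Answer: 407 657 657 100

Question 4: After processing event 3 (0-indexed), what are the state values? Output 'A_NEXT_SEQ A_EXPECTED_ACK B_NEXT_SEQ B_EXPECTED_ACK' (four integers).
After event 0: A_seq=100 A_ack=229 B_seq=229 B_ack=100
After event 1: A_seq=239 A_ack=229 B_seq=229 B_ack=100
After event 2: A_seq=256 A_ack=229 B_seq=229 B_ack=100
After event 3: A_seq=256 A_ack=424 B_seq=424 B_ack=100

256 424 424 100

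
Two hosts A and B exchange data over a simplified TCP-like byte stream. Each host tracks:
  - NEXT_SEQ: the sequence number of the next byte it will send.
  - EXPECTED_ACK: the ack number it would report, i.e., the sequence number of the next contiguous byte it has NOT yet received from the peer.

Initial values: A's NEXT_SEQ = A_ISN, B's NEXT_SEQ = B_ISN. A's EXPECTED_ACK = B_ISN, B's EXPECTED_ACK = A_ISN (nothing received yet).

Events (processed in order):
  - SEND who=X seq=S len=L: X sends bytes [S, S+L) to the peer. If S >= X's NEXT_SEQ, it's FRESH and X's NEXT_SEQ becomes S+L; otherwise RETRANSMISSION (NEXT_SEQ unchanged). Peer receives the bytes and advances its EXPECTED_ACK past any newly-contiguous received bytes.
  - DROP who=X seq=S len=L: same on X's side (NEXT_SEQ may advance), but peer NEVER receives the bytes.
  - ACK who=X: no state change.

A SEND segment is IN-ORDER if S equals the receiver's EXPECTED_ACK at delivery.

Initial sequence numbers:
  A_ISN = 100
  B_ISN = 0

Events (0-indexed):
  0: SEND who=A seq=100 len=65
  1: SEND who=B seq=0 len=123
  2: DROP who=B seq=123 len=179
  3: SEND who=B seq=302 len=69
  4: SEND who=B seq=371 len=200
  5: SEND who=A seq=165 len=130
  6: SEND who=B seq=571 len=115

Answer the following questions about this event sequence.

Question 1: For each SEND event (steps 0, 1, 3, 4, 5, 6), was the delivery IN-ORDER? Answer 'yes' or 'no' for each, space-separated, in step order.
Step 0: SEND seq=100 -> in-order
Step 1: SEND seq=0 -> in-order
Step 3: SEND seq=302 -> out-of-order
Step 4: SEND seq=371 -> out-of-order
Step 5: SEND seq=165 -> in-order
Step 6: SEND seq=571 -> out-of-order

Answer: yes yes no no yes no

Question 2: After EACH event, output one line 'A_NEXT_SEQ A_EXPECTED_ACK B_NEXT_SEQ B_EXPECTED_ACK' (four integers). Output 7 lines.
165 0 0 165
165 123 123 165
165 123 302 165
165 123 371 165
165 123 571 165
295 123 571 295
295 123 686 295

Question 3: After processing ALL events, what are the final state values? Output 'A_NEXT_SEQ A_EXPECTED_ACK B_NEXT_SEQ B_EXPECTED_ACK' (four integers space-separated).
Answer: 295 123 686 295

Derivation:
After event 0: A_seq=165 A_ack=0 B_seq=0 B_ack=165
After event 1: A_seq=165 A_ack=123 B_seq=123 B_ack=165
After event 2: A_seq=165 A_ack=123 B_seq=302 B_ack=165
After event 3: A_seq=165 A_ack=123 B_seq=371 B_ack=165
After event 4: A_seq=165 A_ack=123 B_seq=571 B_ack=165
After event 5: A_seq=295 A_ack=123 B_seq=571 B_ack=295
After event 6: A_seq=295 A_ack=123 B_seq=686 B_ack=295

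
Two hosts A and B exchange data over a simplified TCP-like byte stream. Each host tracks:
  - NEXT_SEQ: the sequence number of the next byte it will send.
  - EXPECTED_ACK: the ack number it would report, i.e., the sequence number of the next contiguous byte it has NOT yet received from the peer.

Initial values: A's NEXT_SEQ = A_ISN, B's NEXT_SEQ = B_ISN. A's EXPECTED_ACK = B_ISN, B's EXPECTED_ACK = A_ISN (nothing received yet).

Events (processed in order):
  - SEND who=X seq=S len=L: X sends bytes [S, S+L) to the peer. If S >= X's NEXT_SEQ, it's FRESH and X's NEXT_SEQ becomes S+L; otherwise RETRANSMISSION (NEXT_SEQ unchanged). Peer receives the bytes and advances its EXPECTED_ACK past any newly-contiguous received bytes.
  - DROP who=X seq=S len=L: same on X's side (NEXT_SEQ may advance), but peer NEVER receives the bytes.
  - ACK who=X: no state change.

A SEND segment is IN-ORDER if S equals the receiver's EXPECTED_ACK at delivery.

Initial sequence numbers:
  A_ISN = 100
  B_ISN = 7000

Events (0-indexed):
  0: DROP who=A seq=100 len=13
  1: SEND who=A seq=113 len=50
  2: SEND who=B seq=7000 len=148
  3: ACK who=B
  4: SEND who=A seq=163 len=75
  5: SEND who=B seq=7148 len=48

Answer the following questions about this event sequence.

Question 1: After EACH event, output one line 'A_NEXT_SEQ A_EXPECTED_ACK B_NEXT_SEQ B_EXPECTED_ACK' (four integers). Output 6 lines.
113 7000 7000 100
163 7000 7000 100
163 7148 7148 100
163 7148 7148 100
238 7148 7148 100
238 7196 7196 100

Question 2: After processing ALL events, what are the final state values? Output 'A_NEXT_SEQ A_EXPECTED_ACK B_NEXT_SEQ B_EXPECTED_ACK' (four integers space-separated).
After event 0: A_seq=113 A_ack=7000 B_seq=7000 B_ack=100
After event 1: A_seq=163 A_ack=7000 B_seq=7000 B_ack=100
After event 2: A_seq=163 A_ack=7148 B_seq=7148 B_ack=100
After event 3: A_seq=163 A_ack=7148 B_seq=7148 B_ack=100
After event 4: A_seq=238 A_ack=7148 B_seq=7148 B_ack=100
After event 5: A_seq=238 A_ack=7196 B_seq=7196 B_ack=100

Answer: 238 7196 7196 100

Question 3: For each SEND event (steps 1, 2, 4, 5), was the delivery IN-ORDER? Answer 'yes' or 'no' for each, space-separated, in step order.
Answer: no yes no yes

Derivation:
Step 1: SEND seq=113 -> out-of-order
Step 2: SEND seq=7000 -> in-order
Step 4: SEND seq=163 -> out-of-order
Step 5: SEND seq=7148 -> in-order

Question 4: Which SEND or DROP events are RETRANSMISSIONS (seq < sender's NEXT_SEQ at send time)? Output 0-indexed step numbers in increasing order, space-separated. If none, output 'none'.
Step 0: DROP seq=100 -> fresh
Step 1: SEND seq=113 -> fresh
Step 2: SEND seq=7000 -> fresh
Step 4: SEND seq=163 -> fresh
Step 5: SEND seq=7148 -> fresh

Answer: none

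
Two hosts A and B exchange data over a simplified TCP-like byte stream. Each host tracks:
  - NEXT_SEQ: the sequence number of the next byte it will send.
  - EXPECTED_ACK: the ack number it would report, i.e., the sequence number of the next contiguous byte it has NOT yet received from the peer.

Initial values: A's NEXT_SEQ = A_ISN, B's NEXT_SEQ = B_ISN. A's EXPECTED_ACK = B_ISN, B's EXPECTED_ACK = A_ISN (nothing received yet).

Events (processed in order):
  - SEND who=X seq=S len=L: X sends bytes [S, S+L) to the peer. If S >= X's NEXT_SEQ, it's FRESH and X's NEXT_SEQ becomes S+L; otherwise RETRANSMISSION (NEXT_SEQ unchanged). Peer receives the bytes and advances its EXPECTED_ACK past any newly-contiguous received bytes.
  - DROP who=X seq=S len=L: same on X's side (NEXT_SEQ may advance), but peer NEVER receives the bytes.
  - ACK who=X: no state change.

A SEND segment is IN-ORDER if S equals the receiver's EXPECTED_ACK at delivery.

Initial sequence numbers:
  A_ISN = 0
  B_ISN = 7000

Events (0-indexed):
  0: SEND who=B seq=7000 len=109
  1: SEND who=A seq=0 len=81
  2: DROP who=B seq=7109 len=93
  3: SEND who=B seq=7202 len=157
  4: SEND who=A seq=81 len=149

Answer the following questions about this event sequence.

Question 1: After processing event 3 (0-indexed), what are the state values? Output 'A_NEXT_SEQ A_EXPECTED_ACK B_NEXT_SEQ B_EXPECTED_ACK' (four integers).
After event 0: A_seq=0 A_ack=7109 B_seq=7109 B_ack=0
After event 1: A_seq=81 A_ack=7109 B_seq=7109 B_ack=81
After event 2: A_seq=81 A_ack=7109 B_seq=7202 B_ack=81
After event 3: A_seq=81 A_ack=7109 B_seq=7359 B_ack=81

81 7109 7359 81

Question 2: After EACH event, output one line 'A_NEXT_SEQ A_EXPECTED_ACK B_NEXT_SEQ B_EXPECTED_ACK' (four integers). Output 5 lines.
0 7109 7109 0
81 7109 7109 81
81 7109 7202 81
81 7109 7359 81
230 7109 7359 230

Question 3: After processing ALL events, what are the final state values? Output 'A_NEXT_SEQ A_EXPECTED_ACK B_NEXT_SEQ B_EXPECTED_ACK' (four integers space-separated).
Answer: 230 7109 7359 230

Derivation:
After event 0: A_seq=0 A_ack=7109 B_seq=7109 B_ack=0
After event 1: A_seq=81 A_ack=7109 B_seq=7109 B_ack=81
After event 2: A_seq=81 A_ack=7109 B_seq=7202 B_ack=81
After event 3: A_seq=81 A_ack=7109 B_seq=7359 B_ack=81
After event 4: A_seq=230 A_ack=7109 B_seq=7359 B_ack=230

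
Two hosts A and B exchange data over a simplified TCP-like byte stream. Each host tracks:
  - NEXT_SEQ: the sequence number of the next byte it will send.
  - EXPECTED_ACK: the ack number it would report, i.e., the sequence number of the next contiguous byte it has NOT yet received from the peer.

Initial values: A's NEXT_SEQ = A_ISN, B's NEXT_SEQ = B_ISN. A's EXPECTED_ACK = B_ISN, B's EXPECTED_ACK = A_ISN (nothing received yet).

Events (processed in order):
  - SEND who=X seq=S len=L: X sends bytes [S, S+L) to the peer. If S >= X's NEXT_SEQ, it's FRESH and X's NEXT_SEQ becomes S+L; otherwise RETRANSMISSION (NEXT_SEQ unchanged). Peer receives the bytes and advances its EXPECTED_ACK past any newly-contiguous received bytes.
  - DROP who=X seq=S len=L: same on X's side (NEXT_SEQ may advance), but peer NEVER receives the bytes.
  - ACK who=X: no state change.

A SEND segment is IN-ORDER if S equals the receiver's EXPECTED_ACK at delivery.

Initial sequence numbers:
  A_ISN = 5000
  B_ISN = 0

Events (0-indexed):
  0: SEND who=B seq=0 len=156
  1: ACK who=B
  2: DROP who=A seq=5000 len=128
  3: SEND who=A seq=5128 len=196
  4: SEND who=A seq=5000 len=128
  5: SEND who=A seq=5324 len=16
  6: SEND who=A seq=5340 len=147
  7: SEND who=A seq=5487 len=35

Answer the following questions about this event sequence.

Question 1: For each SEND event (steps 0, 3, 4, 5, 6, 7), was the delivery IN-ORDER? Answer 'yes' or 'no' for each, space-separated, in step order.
Answer: yes no yes yes yes yes

Derivation:
Step 0: SEND seq=0 -> in-order
Step 3: SEND seq=5128 -> out-of-order
Step 4: SEND seq=5000 -> in-order
Step 5: SEND seq=5324 -> in-order
Step 6: SEND seq=5340 -> in-order
Step 7: SEND seq=5487 -> in-order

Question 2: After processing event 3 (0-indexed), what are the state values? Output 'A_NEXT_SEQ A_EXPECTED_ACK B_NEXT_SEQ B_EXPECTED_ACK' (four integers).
After event 0: A_seq=5000 A_ack=156 B_seq=156 B_ack=5000
After event 1: A_seq=5000 A_ack=156 B_seq=156 B_ack=5000
After event 2: A_seq=5128 A_ack=156 B_seq=156 B_ack=5000
After event 3: A_seq=5324 A_ack=156 B_seq=156 B_ack=5000

5324 156 156 5000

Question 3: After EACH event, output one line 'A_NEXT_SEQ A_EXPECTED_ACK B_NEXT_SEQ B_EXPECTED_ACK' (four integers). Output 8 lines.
5000 156 156 5000
5000 156 156 5000
5128 156 156 5000
5324 156 156 5000
5324 156 156 5324
5340 156 156 5340
5487 156 156 5487
5522 156 156 5522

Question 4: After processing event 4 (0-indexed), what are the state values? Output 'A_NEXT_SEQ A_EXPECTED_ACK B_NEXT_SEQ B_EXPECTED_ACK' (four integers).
After event 0: A_seq=5000 A_ack=156 B_seq=156 B_ack=5000
After event 1: A_seq=5000 A_ack=156 B_seq=156 B_ack=5000
After event 2: A_seq=5128 A_ack=156 B_seq=156 B_ack=5000
After event 3: A_seq=5324 A_ack=156 B_seq=156 B_ack=5000
After event 4: A_seq=5324 A_ack=156 B_seq=156 B_ack=5324

5324 156 156 5324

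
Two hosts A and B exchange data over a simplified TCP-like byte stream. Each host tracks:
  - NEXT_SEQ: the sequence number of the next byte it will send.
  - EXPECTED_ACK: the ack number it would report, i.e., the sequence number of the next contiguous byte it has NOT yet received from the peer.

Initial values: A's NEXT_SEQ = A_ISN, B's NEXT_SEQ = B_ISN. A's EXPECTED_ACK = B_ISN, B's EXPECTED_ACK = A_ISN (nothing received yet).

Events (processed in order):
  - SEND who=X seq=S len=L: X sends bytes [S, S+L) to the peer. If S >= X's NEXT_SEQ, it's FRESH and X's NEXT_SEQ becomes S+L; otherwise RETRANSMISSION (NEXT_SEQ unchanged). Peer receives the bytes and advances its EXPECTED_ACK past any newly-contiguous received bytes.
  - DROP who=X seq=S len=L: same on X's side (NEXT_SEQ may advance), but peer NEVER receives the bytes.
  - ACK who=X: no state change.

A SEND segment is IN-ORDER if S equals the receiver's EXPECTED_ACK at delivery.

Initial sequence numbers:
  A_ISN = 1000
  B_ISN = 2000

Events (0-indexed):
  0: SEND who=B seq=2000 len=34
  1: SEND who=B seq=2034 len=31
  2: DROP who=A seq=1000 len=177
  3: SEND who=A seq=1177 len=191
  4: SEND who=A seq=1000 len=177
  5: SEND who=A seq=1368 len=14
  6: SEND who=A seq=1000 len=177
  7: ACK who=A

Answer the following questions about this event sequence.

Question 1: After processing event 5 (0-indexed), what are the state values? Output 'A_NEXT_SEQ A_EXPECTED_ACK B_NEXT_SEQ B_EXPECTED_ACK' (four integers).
After event 0: A_seq=1000 A_ack=2034 B_seq=2034 B_ack=1000
After event 1: A_seq=1000 A_ack=2065 B_seq=2065 B_ack=1000
After event 2: A_seq=1177 A_ack=2065 B_seq=2065 B_ack=1000
After event 3: A_seq=1368 A_ack=2065 B_seq=2065 B_ack=1000
After event 4: A_seq=1368 A_ack=2065 B_seq=2065 B_ack=1368
After event 5: A_seq=1382 A_ack=2065 B_seq=2065 B_ack=1382

1382 2065 2065 1382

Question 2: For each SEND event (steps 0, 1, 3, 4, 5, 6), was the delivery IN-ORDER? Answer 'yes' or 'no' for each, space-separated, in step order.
Answer: yes yes no yes yes no

Derivation:
Step 0: SEND seq=2000 -> in-order
Step 1: SEND seq=2034 -> in-order
Step 3: SEND seq=1177 -> out-of-order
Step 4: SEND seq=1000 -> in-order
Step 5: SEND seq=1368 -> in-order
Step 6: SEND seq=1000 -> out-of-order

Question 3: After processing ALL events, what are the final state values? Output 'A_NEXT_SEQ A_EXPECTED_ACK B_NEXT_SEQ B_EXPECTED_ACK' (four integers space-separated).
Answer: 1382 2065 2065 1382

Derivation:
After event 0: A_seq=1000 A_ack=2034 B_seq=2034 B_ack=1000
After event 1: A_seq=1000 A_ack=2065 B_seq=2065 B_ack=1000
After event 2: A_seq=1177 A_ack=2065 B_seq=2065 B_ack=1000
After event 3: A_seq=1368 A_ack=2065 B_seq=2065 B_ack=1000
After event 4: A_seq=1368 A_ack=2065 B_seq=2065 B_ack=1368
After event 5: A_seq=1382 A_ack=2065 B_seq=2065 B_ack=1382
After event 6: A_seq=1382 A_ack=2065 B_seq=2065 B_ack=1382
After event 7: A_seq=1382 A_ack=2065 B_seq=2065 B_ack=1382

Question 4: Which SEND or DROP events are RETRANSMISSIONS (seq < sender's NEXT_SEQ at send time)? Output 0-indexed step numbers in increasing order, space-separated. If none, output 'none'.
Answer: 4 6

Derivation:
Step 0: SEND seq=2000 -> fresh
Step 1: SEND seq=2034 -> fresh
Step 2: DROP seq=1000 -> fresh
Step 3: SEND seq=1177 -> fresh
Step 4: SEND seq=1000 -> retransmit
Step 5: SEND seq=1368 -> fresh
Step 6: SEND seq=1000 -> retransmit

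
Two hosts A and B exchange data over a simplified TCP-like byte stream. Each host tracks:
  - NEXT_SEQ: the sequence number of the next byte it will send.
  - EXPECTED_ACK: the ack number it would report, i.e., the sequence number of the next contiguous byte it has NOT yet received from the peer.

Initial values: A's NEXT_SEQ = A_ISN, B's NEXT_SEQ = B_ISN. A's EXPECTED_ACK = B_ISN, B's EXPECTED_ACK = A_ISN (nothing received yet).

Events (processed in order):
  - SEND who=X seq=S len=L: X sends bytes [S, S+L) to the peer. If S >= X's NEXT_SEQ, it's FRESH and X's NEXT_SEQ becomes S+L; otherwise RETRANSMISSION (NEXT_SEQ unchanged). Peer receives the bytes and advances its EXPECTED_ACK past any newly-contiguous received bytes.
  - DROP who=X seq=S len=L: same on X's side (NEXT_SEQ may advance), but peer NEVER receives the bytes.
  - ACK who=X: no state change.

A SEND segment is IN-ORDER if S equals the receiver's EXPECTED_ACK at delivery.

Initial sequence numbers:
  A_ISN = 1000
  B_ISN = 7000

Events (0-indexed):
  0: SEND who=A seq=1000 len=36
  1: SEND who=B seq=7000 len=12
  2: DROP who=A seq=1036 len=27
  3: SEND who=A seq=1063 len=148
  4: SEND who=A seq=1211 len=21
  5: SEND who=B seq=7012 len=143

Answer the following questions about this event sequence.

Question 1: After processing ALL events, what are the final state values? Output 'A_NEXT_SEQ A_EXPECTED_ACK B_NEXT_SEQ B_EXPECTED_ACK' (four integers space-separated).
After event 0: A_seq=1036 A_ack=7000 B_seq=7000 B_ack=1036
After event 1: A_seq=1036 A_ack=7012 B_seq=7012 B_ack=1036
After event 2: A_seq=1063 A_ack=7012 B_seq=7012 B_ack=1036
After event 3: A_seq=1211 A_ack=7012 B_seq=7012 B_ack=1036
After event 4: A_seq=1232 A_ack=7012 B_seq=7012 B_ack=1036
After event 5: A_seq=1232 A_ack=7155 B_seq=7155 B_ack=1036

Answer: 1232 7155 7155 1036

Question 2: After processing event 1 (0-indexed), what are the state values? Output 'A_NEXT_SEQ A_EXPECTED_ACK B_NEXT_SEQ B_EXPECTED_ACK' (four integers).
After event 0: A_seq=1036 A_ack=7000 B_seq=7000 B_ack=1036
After event 1: A_seq=1036 A_ack=7012 B_seq=7012 B_ack=1036

1036 7012 7012 1036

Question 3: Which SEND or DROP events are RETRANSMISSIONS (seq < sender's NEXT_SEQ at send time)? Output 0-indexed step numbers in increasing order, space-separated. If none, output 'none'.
Answer: none

Derivation:
Step 0: SEND seq=1000 -> fresh
Step 1: SEND seq=7000 -> fresh
Step 2: DROP seq=1036 -> fresh
Step 3: SEND seq=1063 -> fresh
Step 4: SEND seq=1211 -> fresh
Step 5: SEND seq=7012 -> fresh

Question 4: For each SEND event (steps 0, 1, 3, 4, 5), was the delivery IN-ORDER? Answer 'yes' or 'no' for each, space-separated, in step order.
Step 0: SEND seq=1000 -> in-order
Step 1: SEND seq=7000 -> in-order
Step 3: SEND seq=1063 -> out-of-order
Step 4: SEND seq=1211 -> out-of-order
Step 5: SEND seq=7012 -> in-order

Answer: yes yes no no yes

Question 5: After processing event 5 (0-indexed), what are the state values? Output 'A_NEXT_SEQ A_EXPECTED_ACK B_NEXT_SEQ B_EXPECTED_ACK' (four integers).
After event 0: A_seq=1036 A_ack=7000 B_seq=7000 B_ack=1036
After event 1: A_seq=1036 A_ack=7012 B_seq=7012 B_ack=1036
After event 2: A_seq=1063 A_ack=7012 B_seq=7012 B_ack=1036
After event 3: A_seq=1211 A_ack=7012 B_seq=7012 B_ack=1036
After event 4: A_seq=1232 A_ack=7012 B_seq=7012 B_ack=1036
After event 5: A_seq=1232 A_ack=7155 B_seq=7155 B_ack=1036

1232 7155 7155 1036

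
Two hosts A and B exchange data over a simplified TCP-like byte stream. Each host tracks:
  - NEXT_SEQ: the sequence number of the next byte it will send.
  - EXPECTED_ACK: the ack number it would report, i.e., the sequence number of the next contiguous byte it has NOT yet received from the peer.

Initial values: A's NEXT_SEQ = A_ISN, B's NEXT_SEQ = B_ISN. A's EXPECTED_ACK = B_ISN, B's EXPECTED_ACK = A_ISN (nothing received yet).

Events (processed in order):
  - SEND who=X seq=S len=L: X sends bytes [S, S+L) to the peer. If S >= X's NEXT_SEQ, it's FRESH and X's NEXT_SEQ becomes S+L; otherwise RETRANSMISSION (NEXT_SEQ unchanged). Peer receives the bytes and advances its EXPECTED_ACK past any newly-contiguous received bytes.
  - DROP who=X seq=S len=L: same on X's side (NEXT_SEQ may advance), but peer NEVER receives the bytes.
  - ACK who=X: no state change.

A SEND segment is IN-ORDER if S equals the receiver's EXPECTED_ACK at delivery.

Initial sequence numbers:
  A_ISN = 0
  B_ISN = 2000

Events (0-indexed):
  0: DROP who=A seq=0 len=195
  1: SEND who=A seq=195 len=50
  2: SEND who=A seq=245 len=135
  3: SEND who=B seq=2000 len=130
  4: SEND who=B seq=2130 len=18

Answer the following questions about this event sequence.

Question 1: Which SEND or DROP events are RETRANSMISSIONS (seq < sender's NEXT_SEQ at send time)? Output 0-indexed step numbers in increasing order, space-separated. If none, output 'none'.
Step 0: DROP seq=0 -> fresh
Step 1: SEND seq=195 -> fresh
Step 2: SEND seq=245 -> fresh
Step 3: SEND seq=2000 -> fresh
Step 4: SEND seq=2130 -> fresh

Answer: none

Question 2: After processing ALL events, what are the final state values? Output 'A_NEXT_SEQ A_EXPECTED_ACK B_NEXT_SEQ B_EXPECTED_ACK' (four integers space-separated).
After event 0: A_seq=195 A_ack=2000 B_seq=2000 B_ack=0
After event 1: A_seq=245 A_ack=2000 B_seq=2000 B_ack=0
After event 2: A_seq=380 A_ack=2000 B_seq=2000 B_ack=0
After event 3: A_seq=380 A_ack=2130 B_seq=2130 B_ack=0
After event 4: A_seq=380 A_ack=2148 B_seq=2148 B_ack=0

Answer: 380 2148 2148 0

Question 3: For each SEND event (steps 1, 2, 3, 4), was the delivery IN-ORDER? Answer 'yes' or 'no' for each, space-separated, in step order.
Answer: no no yes yes

Derivation:
Step 1: SEND seq=195 -> out-of-order
Step 2: SEND seq=245 -> out-of-order
Step 3: SEND seq=2000 -> in-order
Step 4: SEND seq=2130 -> in-order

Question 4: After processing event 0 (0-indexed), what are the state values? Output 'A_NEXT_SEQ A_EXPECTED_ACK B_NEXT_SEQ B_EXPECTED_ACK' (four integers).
After event 0: A_seq=195 A_ack=2000 B_seq=2000 B_ack=0

195 2000 2000 0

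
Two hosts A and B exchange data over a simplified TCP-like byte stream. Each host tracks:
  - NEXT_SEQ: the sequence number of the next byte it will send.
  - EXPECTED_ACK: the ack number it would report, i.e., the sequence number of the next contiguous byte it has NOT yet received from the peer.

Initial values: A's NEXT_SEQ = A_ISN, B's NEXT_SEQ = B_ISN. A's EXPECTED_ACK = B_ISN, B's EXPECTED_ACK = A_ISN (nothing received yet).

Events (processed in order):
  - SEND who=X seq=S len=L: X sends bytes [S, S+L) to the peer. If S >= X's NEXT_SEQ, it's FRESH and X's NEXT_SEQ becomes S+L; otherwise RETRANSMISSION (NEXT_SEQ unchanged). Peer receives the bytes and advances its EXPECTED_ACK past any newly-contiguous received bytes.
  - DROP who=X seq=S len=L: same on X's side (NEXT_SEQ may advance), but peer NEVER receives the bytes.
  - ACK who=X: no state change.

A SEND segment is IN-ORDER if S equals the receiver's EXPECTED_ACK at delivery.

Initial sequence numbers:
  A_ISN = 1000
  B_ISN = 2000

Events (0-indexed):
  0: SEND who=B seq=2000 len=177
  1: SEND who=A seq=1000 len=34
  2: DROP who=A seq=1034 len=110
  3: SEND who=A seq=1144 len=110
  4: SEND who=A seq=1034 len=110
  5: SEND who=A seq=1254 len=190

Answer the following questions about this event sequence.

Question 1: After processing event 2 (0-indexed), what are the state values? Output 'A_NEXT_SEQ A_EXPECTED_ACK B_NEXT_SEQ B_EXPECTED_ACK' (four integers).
After event 0: A_seq=1000 A_ack=2177 B_seq=2177 B_ack=1000
After event 1: A_seq=1034 A_ack=2177 B_seq=2177 B_ack=1034
After event 2: A_seq=1144 A_ack=2177 B_seq=2177 B_ack=1034

1144 2177 2177 1034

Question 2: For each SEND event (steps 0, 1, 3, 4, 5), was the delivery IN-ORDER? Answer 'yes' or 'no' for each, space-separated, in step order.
Step 0: SEND seq=2000 -> in-order
Step 1: SEND seq=1000 -> in-order
Step 3: SEND seq=1144 -> out-of-order
Step 4: SEND seq=1034 -> in-order
Step 5: SEND seq=1254 -> in-order

Answer: yes yes no yes yes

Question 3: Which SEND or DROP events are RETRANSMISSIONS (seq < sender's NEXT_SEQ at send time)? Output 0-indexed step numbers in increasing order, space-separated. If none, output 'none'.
Step 0: SEND seq=2000 -> fresh
Step 1: SEND seq=1000 -> fresh
Step 2: DROP seq=1034 -> fresh
Step 3: SEND seq=1144 -> fresh
Step 4: SEND seq=1034 -> retransmit
Step 5: SEND seq=1254 -> fresh

Answer: 4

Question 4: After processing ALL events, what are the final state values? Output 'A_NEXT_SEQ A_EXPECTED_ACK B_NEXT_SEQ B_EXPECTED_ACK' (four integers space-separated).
After event 0: A_seq=1000 A_ack=2177 B_seq=2177 B_ack=1000
After event 1: A_seq=1034 A_ack=2177 B_seq=2177 B_ack=1034
After event 2: A_seq=1144 A_ack=2177 B_seq=2177 B_ack=1034
After event 3: A_seq=1254 A_ack=2177 B_seq=2177 B_ack=1034
After event 4: A_seq=1254 A_ack=2177 B_seq=2177 B_ack=1254
After event 5: A_seq=1444 A_ack=2177 B_seq=2177 B_ack=1444

Answer: 1444 2177 2177 1444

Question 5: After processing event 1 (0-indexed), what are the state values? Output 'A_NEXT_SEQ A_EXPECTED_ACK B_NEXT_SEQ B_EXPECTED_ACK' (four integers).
After event 0: A_seq=1000 A_ack=2177 B_seq=2177 B_ack=1000
After event 1: A_seq=1034 A_ack=2177 B_seq=2177 B_ack=1034

1034 2177 2177 1034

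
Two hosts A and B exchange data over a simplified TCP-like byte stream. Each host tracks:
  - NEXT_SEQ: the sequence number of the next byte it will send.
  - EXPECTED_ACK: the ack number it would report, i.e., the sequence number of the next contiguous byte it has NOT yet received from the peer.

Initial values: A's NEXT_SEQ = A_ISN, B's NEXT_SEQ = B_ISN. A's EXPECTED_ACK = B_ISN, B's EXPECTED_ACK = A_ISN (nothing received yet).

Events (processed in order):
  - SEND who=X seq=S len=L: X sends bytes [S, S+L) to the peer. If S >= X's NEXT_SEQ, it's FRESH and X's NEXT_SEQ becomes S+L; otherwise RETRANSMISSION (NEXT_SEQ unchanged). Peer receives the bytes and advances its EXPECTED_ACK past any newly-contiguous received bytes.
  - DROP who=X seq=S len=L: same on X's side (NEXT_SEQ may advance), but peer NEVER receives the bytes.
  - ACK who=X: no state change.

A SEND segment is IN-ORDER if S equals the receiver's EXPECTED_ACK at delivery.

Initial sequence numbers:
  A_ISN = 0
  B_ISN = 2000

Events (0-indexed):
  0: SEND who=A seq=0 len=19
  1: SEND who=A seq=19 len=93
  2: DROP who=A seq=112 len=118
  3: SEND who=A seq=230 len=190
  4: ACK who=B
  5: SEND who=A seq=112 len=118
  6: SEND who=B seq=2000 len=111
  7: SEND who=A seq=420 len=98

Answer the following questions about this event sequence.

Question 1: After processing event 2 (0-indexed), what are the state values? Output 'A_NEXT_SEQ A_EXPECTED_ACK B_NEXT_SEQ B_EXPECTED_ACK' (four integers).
After event 0: A_seq=19 A_ack=2000 B_seq=2000 B_ack=19
After event 1: A_seq=112 A_ack=2000 B_seq=2000 B_ack=112
After event 2: A_seq=230 A_ack=2000 B_seq=2000 B_ack=112

230 2000 2000 112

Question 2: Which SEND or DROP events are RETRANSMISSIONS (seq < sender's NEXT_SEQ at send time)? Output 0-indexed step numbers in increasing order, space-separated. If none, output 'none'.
Answer: 5

Derivation:
Step 0: SEND seq=0 -> fresh
Step 1: SEND seq=19 -> fresh
Step 2: DROP seq=112 -> fresh
Step 3: SEND seq=230 -> fresh
Step 5: SEND seq=112 -> retransmit
Step 6: SEND seq=2000 -> fresh
Step 7: SEND seq=420 -> fresh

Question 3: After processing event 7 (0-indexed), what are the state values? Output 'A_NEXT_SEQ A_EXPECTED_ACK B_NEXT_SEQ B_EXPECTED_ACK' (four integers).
After event 0: A_seq=19 A_ack=2000 B_seq=2000 B_ack=19
After event 1: A_seq=112 A_ack=2000 B_seq=2000 B_ack=112
After event 2: A_seq=230 A_ack=2000 B_seq=2000 B_ack=112
After event 3: A_seq=420 A_ack=2000 B_seq=2000 B_ack=112
After event 4: A_seq=420 A_ack=2000 B_seq=2000 B_ack=112
After event 5: A_seq=420 A_ack=2000 B_seq=2000 B_ack=420
After event 6: A_seq=420 A_ack=2111 B_seq=2111 B_ack=420
After event 7: A_seq=518 A_ack=2111 B_seq=2111 B_ack=518

518 2111 2111 518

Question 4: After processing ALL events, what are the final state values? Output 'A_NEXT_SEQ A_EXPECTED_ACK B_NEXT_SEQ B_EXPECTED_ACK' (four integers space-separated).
After event 0: A_seq=19 A_ack=2000 B_seq=2000 B_ack=19
After event 1: A_seq=112 A_ack=2000 B_seq=2000 B_ack=112
After event 2: A_seq=230 A_ack=2000 B_seq=2000 B_ack=112
After event 3: A_seq=420 A_ack=2000 B_seq=2000 B_ack=112
After event 4: A_seq=420 A_ack=2000 B_seq=2000 B_ack=112
After event 5: A_seq=420 A_ack=2000 B_seq=2000 B_ack=420
After event 6: A_seq=420 A_ack=2111 B_seq=2111 B_ack=420
After event 7: A_seq=518 A_ack=2111 B_seq=2111 B_ack=518

Answer: 518 2111 2111 518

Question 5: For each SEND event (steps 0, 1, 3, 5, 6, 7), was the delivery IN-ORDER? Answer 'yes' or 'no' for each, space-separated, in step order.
Answer: yes yes no yes yes yes

Derivation:
Step 0: SEND seq=0 -> in-order
Step 1: SEND seq=19 -> in-order
Step 3: SEND seq=230 -> out-of-order
Step 5: SEND seq=112 -> in-order
Step 6: SEND seq=2000 -> in-order
Step 7: SEND seq=420 -> in-order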